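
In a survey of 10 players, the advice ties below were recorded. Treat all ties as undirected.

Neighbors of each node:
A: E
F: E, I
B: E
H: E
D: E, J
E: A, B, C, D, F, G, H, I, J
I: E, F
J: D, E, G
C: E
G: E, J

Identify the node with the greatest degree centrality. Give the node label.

E

Degrees — A:1, B:1, C:1, D:2, E:9, F:2, G:2, H:1, I:2, J:3.
The maximum is 9, attained only by E.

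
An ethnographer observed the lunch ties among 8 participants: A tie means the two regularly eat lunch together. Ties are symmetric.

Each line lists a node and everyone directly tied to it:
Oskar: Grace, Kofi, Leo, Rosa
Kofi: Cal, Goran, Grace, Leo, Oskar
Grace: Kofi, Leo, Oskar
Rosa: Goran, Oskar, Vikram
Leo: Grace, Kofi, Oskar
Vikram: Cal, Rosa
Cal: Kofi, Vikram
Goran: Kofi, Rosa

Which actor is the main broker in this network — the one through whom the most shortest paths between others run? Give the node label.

Kofi

Unnormalized betweenness of each node: Cal:2, Goran:1/2, Grace:0, Kofi:15/2, Leo:0, Oskar:7/2, Rosa:7/2, Vikram:1.
Kofi has the largest value, 15/2, making it the main broker — the node through which the most shortest paths run.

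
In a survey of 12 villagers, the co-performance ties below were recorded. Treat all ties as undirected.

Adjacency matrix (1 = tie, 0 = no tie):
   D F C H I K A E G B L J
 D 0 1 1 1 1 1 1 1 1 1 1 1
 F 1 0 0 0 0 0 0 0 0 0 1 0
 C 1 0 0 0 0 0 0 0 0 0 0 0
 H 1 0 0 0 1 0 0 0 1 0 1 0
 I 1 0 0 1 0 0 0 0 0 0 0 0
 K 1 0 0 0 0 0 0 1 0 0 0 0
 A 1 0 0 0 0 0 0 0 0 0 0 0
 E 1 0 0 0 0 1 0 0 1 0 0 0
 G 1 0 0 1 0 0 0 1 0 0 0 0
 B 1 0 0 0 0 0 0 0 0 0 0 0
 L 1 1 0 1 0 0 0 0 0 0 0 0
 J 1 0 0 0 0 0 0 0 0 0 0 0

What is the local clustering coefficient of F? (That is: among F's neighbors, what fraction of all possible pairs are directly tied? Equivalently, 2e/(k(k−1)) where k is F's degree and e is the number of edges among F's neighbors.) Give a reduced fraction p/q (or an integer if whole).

1

F's neighbors: D and L (k = 2).
Possible neighbor pairs: C(2,2) = 1. Edges among them: D–L → e = 1.
Clustering(F) = 1/1.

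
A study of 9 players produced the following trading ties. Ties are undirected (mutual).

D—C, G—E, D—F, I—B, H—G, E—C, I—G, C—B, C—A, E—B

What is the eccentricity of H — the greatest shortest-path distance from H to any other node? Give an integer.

Distances from H: A:4, B:3, C:3, D:4, E:2, F:5, G:1, I:2.
The largest is 5 (to F), so the eccentricity of H is 5.

5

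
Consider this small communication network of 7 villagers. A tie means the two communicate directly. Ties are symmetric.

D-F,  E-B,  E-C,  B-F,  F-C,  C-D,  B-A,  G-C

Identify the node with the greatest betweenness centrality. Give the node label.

C

Unnormalized betweenness of each node: A:0, B:11/2, C:13/2, D:0, E:2, F:4, G:0.
C has the largest value, 13/2, making it the main broker — the node through which the most shortest paths run.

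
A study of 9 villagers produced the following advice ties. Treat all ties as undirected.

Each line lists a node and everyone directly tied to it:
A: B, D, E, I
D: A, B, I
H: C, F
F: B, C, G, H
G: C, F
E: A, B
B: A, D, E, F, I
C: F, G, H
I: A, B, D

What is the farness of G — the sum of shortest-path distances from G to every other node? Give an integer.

18

Distances from G: A:3, B:2, C:1, D:3, E:3, F:1, H:2, I:3.
Sum = 3 + 2 + 1 + 3 + 3 + 1 + 2 + 3 = 18.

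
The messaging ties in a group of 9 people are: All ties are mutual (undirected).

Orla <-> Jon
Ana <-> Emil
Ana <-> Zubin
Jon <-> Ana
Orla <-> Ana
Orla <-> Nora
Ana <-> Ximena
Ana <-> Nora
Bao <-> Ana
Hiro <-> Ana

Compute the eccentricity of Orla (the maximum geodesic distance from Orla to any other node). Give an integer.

Distances from Orla: Ana:1, Bao:2, Emil:2, Hiro:2, Jon:1, Nora:1, Ximena:2, Zubin:2.
The largest is 2 (to Emil, Ximena, Hiro, Bao, and Zubin), so the eccentricity of Orla is 2.

2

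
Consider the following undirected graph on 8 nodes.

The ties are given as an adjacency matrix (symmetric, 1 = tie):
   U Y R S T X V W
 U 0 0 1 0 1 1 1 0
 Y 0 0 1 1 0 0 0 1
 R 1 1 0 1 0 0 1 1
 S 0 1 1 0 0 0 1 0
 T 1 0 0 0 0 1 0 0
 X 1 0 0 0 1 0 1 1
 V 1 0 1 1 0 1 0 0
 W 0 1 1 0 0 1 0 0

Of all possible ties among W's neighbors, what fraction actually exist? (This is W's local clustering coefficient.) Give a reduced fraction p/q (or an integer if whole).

1/3

W's neighbors: R, X, and Y (k = 3).
Possible neighbor pairs: C(3,2) = 3. Edges among them: R–Y → e = 1.
Clustering(W) = 1/3.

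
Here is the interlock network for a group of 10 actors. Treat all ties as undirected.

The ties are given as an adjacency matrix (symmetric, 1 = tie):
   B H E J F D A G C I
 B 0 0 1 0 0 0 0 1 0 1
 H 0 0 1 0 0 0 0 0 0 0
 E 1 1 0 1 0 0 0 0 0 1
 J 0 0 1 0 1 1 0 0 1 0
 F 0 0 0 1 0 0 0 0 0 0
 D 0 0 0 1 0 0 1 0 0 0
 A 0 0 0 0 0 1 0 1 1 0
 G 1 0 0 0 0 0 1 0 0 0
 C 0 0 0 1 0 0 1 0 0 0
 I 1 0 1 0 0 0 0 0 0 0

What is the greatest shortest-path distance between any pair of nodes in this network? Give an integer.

4

Eccentricity of each node (its greatest distance to any other): A:4, B:3, C:3, D:3, E:3, F:4, G:4, H:4, I:3, J:3.
The maximum eccentricity is 4, realized for instance by the pair H–A via H – E – J – C – A. So the diameter is 4.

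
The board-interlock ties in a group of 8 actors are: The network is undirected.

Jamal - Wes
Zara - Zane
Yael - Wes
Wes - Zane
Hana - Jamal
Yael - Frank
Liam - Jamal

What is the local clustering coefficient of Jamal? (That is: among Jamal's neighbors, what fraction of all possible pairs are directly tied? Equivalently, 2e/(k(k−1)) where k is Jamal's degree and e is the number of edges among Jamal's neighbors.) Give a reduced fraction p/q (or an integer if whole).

Jamal's neighbors: Hana, Liam, and Wes (k = 3).
Possible neighbor pairs: C(3,2) = 3. Edges among them: none → e = 0.
Clustering(Jamal) = 0/3 = 0.

0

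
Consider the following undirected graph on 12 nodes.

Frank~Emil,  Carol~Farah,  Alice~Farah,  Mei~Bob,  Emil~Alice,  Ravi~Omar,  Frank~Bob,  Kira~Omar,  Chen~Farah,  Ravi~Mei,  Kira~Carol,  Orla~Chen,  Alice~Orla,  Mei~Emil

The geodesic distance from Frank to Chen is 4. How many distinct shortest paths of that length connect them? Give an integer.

The shortest distance is 4. The length-4 paths are: Frank–Emil–Alice–Farah–Chen; Frank–Emil–Alice–Orla–Chen.
That gives 2 distinct shortest paths.

2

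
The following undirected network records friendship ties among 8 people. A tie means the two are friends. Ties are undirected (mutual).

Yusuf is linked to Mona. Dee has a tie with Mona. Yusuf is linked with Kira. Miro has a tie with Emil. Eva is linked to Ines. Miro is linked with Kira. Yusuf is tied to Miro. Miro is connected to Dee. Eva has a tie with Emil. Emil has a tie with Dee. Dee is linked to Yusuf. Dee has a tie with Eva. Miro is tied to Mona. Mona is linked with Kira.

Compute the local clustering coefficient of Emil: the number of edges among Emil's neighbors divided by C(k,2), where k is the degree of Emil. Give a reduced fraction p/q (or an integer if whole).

2/3

Emil's neighbors: Dee, Eva, and Miro (k = 3).
Possible neighbor pairs: C(3,2) = 3. Edges among them: Dee–Eva, Dee–Miro → e = 2.
Clustering(Emil) = 2/3.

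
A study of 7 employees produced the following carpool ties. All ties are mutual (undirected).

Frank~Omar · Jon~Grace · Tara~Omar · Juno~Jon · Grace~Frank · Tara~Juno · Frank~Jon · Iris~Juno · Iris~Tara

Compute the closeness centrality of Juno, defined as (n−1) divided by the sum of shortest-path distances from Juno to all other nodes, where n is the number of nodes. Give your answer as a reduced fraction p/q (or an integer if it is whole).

2/3

Distances from Juno: Frank:2, Grace:2, Iris:1, Jon:1, Omar:2, Tara:1. Sum = 9.
n = 7, so closeness = 6/9 = 2/3.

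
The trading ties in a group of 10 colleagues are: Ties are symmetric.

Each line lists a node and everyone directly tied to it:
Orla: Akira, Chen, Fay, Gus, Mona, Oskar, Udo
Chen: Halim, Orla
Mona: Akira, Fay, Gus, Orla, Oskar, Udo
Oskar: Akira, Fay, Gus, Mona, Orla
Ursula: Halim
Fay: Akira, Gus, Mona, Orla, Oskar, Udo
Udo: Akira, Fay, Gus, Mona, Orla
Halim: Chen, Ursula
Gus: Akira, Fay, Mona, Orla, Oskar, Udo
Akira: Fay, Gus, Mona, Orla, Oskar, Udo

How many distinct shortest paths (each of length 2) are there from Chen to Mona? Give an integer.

The shortest distance is 2, and the only length-2 path is Chen–Orla–Mona. So there is exactly 1 shortest path.

1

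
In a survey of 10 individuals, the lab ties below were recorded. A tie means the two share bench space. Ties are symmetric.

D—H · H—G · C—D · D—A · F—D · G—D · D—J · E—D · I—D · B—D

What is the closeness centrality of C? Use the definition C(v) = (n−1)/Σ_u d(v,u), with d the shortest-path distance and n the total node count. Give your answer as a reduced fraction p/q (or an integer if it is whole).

Distances from C: A:2, B:2, D:1, E:2, F:2, G:2, H:2, I:2, J:2. Sum = 17.
n = 10, so closeness = 9/17.

9/17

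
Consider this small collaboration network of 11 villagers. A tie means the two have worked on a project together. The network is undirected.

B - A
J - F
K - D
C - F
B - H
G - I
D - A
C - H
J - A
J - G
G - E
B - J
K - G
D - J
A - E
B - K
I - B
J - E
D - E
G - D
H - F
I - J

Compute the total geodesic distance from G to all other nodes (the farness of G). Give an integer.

17

Distances from G: A:2, B:2, C:3, D:1, E:1, F:2, H:3, I:1, J:1, K:1.
Sum = 2 + 2 + 3 + 1 + 1 + 2 + 3 + 1 + 1 + 1 = 17.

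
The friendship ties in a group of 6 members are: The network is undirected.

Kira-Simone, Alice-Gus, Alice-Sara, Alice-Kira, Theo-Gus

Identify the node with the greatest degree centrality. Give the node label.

Alice

Degrees — Alice:3, Gus:2, Kira:2, Sara:1, Simone:1, Theo:1.
The maximum is 3, attained only by Alice.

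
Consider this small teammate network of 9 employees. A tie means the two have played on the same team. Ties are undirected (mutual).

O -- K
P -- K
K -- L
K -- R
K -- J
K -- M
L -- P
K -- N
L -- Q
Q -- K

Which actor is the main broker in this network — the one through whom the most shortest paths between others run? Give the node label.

K

Unnormalized betweenness of each node: J:0, K:51/2, L:1/2, M:0, N:0, O:0, P:0, Q:0, R:0.
K has the largest value, 51/2, making it the main broker — the node through which the most shortest paths run.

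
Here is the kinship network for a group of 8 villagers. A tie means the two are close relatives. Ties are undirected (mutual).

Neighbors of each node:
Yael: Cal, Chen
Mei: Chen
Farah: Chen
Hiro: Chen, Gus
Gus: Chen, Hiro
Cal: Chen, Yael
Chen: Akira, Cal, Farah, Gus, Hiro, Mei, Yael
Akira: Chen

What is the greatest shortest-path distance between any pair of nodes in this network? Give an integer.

2

Eccentricity of each node (its greatest distance to any other): Akira:2, Cal:2, Chen:1, Farah:2, Gus:2, Hiro:2, Mei:2, Yael:2.
The maximum eccentricity is 2, realized for instance by the pair Gus–Akira via Gus – Chen – Akira. So the diameter is 2.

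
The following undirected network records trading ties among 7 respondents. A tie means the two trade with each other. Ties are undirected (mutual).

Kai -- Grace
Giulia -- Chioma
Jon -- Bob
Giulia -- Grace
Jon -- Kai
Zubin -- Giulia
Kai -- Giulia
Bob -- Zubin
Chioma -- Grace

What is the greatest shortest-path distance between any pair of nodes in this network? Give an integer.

3

Eccentricity of each node (its greatest distance to any other): Bob:3, Chioma:3, Giulia:2, Grace:3, Jon:3, Kai:2, Zubin:2.
The maximum eccentricity is 3, realized for instance by the pair Jon–Chioma via Jon – Kai – Giulia – Chioma. So the diameter is 3.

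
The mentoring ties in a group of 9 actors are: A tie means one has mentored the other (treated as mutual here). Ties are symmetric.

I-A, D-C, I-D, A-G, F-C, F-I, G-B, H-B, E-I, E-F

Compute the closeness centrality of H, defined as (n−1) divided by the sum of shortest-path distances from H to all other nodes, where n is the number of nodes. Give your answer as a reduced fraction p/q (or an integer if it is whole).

Distances from H: A:3, B:1, C:6, D:5, E:5, F:5, G:2, I:4. Sum = 31.
n = 9, so closeness = 8/31.

8/31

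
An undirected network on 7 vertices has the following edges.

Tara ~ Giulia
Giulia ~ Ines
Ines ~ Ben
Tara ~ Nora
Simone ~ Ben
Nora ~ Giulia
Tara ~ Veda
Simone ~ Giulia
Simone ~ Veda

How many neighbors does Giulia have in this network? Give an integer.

4

Giulia is directly tied to Ines, Nora, Simone, and Tara. That is 4 neighbors, so the degree of Giulia is 4.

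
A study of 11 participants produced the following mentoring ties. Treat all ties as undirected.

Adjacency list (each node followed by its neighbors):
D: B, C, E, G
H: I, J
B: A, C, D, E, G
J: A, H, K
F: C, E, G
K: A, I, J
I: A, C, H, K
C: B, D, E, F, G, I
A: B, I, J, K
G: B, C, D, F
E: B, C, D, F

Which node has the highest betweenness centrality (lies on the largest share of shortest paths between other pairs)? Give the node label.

C

Unnormalized betweenness of each node: A:55/6, B:39/4, C:161/12, D:1/4, E:13/12, F:1/4, G:13/12, H:3/4, I:73/6, J:4/3, K:3/4.
C has the largest value, 161/12, making it the main broker — the node through which the most shortest paths run.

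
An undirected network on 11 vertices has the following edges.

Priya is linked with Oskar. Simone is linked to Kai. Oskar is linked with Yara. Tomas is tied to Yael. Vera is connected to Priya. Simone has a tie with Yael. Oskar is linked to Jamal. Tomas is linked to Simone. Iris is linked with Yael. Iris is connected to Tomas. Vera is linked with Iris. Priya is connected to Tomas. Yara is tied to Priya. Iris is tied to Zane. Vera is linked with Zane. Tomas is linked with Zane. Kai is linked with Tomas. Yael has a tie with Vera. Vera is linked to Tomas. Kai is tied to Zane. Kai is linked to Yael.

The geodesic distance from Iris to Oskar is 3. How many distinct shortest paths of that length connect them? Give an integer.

2

The shortest distance is 3. The length-3 paths are: Iris–Tomas–Priya–Oskar; Iris–Vera–Priya–Oskar.
That gives 2 distinct shortest paths.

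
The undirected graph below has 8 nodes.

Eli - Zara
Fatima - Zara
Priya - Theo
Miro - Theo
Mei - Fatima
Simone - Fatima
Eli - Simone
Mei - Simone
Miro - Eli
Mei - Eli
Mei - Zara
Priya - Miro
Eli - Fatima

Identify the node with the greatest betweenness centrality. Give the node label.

Unnormalized betweenness of each node: Eli:37/3, Fatima:1/3, Mei:1/3, Miro:10, Priya:0, Simone:0, Theo:0, Zara:0.
Eli has the largest value, 37/3, making it the main broker — the node through which the most shortest paths run.

Eli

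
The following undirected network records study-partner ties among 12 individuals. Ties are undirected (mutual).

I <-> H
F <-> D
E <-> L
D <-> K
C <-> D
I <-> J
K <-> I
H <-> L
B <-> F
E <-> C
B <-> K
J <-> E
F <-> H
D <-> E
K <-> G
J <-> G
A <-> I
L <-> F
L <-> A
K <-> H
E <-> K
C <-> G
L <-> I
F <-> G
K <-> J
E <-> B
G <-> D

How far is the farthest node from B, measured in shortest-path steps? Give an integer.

3

Distances from B: A:3, C:2, D:2, E:1, F:1, G:2, H:2, I:2, J:2, K:1, L:2.
The largest is 3 (to A), so the eccentricity of B is 3.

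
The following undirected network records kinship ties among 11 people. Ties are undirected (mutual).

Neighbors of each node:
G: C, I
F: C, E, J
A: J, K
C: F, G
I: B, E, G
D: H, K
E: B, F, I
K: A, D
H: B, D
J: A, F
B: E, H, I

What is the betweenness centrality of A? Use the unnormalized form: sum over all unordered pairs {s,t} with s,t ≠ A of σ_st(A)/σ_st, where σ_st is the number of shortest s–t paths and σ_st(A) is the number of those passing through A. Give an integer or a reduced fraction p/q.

Pairs whose geodesics pass through A — E–K: 1/2; H–J: 1/2; D–J: 1; D–F: 1/2; D–C: 1/3; K–J: 1; K–F: 1; K–C: 1; K–G: 1/2.
All other pairs contribute 0.
Summing the contributions gives betweenness(A) = 19/3.

19/3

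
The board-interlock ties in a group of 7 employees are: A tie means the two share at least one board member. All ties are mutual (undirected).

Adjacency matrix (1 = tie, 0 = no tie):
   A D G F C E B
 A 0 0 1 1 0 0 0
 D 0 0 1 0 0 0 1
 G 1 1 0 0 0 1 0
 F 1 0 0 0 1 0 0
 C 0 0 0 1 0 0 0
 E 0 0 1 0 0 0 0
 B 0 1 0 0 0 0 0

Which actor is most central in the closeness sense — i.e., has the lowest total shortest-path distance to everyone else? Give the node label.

Farness (sum of distances to all others) for each node — A:11, B:18, C:19, D:13, E:15, F:14, G:10.
The smallest farness is 10, for G, so G has the highest closeness.

G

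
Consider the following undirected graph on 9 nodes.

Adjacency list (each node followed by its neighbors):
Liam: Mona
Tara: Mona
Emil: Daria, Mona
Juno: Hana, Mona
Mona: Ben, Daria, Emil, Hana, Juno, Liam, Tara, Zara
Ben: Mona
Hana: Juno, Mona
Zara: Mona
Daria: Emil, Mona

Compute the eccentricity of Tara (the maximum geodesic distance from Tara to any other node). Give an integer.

Distances from Tara: Ben:2, Daria:2, Emil:2, Hana:2, Juno:2, Liam:2, Mona:1, Zara:2.
The largest is 2 (to Zara, Liam, Ben, Emil, Juno, Daria, and Hana), so the eccentricity of Tara is 2.

2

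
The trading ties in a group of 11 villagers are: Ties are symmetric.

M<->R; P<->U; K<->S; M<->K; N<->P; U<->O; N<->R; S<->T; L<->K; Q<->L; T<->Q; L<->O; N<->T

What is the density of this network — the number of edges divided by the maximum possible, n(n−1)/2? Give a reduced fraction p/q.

13/55

There are 13 edges and 11 nodes, so the maximum possible is C(11,2) = 55.
Density = 13/55.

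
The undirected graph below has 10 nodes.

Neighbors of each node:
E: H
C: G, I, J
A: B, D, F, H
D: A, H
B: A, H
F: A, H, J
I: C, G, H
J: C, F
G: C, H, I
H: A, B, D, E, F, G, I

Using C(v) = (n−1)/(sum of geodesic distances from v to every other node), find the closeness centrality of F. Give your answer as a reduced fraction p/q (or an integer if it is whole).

3/5

Distances from F: A:1, B:2, C:2, D:2, E:2, G:2, H:1, I:2, J:1. Sum = 15.
n = 10, so closeness = 9/15 = 3/5.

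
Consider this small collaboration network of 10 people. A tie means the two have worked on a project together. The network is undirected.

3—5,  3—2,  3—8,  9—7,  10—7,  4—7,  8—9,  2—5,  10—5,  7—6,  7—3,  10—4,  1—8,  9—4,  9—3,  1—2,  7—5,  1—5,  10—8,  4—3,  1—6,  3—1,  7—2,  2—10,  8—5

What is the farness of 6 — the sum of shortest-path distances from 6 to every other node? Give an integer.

16

Distances from 6: 1:1, 2:2, 3:2, 4:2, 5:2, 7:1, 8:2, 9:2, 10:2.
Sum = 1 + 2 + 2 + 2 + 2 + 1 + 2 + 2 + 2 = 16.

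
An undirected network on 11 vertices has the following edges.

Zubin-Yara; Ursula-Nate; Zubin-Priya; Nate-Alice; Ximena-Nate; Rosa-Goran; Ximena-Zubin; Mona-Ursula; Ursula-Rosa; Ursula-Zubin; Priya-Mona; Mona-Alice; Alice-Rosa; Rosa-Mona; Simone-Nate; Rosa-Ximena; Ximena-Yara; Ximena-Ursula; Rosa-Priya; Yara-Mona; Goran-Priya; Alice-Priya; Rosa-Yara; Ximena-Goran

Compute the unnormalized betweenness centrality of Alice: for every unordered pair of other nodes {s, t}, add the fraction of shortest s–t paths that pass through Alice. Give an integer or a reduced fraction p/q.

Pairs whose geodesics pass through Alice — Nate–Rosa: 1/3; Nate–Priya: 1; Nate–Mona: 1/2; Rosa–Simone: 1/3; Priya–Simone: 1; Mona–Simone: 1/2.
All other pairs contribute 0.
Summing the contributions gives betweenness(Alice) = 11/3.

11/3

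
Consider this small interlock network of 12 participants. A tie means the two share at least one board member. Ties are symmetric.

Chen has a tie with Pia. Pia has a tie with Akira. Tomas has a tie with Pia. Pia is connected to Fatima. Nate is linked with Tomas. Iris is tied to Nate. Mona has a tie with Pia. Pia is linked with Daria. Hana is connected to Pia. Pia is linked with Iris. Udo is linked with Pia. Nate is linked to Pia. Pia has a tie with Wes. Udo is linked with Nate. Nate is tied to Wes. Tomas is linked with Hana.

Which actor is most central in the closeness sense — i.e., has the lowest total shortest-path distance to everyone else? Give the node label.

Farness (sum of distances to all others) for each node — Akira:21, Chen:21, Daria:21, Fatima:21, Hana:20, Iris:20, Mona:21, Nate:17, Pia:11, Tomas:19, Udo:20, Wes:20.
The smallest farness is 11, for Pia, so Pia has the highest closeness.

Pia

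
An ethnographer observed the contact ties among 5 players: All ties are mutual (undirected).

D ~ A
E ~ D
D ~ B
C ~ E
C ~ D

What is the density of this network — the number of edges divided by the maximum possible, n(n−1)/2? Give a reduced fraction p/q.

1/2

There are 5 edges and 5 nodes, so the maximum possible is C(5,2) = 10.
Density = 5/10 = 1/2.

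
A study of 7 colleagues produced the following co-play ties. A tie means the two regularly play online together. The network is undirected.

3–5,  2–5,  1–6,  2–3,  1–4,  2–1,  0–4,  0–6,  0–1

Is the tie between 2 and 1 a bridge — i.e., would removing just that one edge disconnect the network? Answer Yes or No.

Without the 2–1 edge there is no alternate route between 2 and 1, so the network disconnects. It is a bridge.

Yes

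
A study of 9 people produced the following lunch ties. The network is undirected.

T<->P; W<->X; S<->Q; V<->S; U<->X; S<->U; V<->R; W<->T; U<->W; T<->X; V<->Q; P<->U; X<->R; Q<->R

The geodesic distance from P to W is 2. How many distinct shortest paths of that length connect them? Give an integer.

2

The shortest distance is 2. The length-2 paths are: P–U–W; P–T–W.
That gives 2 distinct shortest paths.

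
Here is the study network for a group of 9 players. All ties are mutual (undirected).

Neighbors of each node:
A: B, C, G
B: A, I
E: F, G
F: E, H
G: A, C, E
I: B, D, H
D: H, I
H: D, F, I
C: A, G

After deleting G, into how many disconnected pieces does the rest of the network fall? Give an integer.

1

G's neighbors (A, C, and E) remain reachable from one another through other ties, so the rest of the network stays in one piece.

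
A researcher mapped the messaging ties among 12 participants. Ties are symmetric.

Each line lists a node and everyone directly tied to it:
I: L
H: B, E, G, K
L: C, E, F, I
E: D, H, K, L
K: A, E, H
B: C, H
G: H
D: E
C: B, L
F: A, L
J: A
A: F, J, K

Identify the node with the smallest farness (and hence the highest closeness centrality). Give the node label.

Farness (sum of distances to all others) for each node — A:24, B:26, C:26, D:29, E:19, F:25, G:31, H:21, I:30, J:34, K:21, L:20.
The smallest farness is 19, for E, so E has the highest closeness.

E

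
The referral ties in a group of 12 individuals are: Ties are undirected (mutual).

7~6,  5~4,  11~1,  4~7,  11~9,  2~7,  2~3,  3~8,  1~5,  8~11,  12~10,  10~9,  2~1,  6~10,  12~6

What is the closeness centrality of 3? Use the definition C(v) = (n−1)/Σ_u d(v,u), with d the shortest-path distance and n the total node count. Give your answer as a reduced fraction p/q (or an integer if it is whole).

11/28

Distances from 3: 1:2, 2:1, 4:3, 5:3, 6:3, 7:2, 8:1, 9:3, 10:4, 11:2, 12:4. Sum = 28.
n = 12, so closeness = 11/28.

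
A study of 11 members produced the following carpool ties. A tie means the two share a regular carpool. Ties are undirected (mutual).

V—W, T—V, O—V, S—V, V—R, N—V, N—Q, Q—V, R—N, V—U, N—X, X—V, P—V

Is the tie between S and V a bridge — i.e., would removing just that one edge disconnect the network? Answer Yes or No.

Without the S–V edge there is no alternate route between S and V, so the network disconnects. It is a bridge.

Yes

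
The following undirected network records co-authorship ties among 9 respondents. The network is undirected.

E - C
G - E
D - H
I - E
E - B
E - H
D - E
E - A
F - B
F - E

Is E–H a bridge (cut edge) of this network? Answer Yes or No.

No

Even without that edge, E still reaches H via E – D – H, so the network stays connected. Not a bridge.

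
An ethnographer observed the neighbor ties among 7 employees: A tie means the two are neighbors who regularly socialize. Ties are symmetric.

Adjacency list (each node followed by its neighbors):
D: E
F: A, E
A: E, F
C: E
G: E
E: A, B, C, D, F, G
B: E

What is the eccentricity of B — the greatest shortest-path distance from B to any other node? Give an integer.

Distances from B: A:2, C:2, D:2, E:1, F:2, G:2.
The largest is 2 (to C, A, F, G, and D), so the eccentricity of B is 2.

2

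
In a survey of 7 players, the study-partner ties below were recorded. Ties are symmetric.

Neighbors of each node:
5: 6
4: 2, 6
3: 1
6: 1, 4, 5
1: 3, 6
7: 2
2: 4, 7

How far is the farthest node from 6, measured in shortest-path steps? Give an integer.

3

Distances from 6: 1:1, 2:2, 3:2, 4:1, 5:1, 7:3.
The largest is 3 (to 7), so the eccentricity of 6 is 3.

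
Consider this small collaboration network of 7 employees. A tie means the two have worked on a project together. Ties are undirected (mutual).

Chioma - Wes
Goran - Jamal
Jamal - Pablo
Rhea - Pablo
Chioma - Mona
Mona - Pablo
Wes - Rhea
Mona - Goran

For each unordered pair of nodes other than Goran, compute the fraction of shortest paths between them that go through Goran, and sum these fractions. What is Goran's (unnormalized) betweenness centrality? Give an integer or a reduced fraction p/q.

1

Pairs whose geodesics pass through Goran — Chioma–Jamal: 1/2; Mona–Jamal: 1/2.
All other pairs contribute 0.
Summing the contributions gives betweenness(Goran) = 1.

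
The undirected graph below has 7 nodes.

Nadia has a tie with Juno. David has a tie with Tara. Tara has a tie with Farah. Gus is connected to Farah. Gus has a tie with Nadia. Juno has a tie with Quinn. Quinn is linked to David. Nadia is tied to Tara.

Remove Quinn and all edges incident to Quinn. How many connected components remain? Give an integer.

Quinn's neighbors (David and Juno) remain reachable from one another through other ties, so the rest of the network stays in one piece.

1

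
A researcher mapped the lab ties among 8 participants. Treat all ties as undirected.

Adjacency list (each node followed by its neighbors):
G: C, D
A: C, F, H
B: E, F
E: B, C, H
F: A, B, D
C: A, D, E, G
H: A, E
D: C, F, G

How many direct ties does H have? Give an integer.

2

H is directly tied to A and E. That is 2 neighbors, so the degree of H is 2.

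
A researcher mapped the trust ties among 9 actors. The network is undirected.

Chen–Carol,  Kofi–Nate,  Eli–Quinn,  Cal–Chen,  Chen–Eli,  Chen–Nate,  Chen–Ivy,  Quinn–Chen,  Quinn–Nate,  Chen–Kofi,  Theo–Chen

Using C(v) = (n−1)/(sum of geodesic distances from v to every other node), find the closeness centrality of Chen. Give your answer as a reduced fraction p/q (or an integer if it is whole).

Distances from Chen: Cal:1, Carol:1, Eli:1, Ivy:1, Kofi:1, Nate:1, Quinn:1, Theo:1. Sum = 8.
n = 9, so closeness = 8/8 = 1.

1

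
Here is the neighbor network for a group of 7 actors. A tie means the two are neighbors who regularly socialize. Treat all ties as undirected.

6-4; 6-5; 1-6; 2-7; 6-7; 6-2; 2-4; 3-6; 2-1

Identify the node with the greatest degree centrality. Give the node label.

Degrees — 1:2, 2:4, 3:1, 4:2, 5:1, 6:6, 7:2.
The maximum is 6, attained only by 6.

6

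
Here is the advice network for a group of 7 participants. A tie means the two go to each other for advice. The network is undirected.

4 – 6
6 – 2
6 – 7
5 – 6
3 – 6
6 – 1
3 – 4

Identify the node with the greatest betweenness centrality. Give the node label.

6

Unnormalized betweenness of each node: 1:0, 2:0, 3:0, 4:0, 5:0, 6:14, 7:0.
6 has the largest value, 14, making it the main broker — the node through which the most shortest paths run.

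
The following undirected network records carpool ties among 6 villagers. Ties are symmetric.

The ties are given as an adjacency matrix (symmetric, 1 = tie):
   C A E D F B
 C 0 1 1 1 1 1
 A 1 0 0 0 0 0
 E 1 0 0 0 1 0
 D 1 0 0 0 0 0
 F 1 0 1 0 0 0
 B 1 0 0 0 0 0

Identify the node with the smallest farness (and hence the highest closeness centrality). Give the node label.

C

Farness (sum of distances to all others) for each node — A:9, B:9, C:5, D:9, E:8, F:8.
The smallest farness is 5, for C, so C has the highest closeness.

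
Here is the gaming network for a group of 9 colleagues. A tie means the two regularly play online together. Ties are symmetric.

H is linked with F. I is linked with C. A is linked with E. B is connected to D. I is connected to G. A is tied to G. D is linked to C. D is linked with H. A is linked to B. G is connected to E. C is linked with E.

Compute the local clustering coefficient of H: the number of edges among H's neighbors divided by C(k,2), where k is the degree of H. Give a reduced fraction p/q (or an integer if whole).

H's neighbors: D and F (k = 2).
Possible neighbor pairs: C(2,2) = 1. Edges among them: none → e = 0.
Clustering(H) = 0/1.

0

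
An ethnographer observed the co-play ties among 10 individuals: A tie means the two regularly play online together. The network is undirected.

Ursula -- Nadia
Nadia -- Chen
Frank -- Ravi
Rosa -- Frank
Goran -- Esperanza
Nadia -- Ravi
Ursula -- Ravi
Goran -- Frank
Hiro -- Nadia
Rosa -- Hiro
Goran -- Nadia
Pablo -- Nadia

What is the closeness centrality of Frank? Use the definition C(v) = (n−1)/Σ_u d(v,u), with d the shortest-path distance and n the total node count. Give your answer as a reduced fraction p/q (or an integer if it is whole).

9/17

Distances from Frank: Chen:3, Esperanza:2, Goran:1, Hiro:2, Nadia:2, Pablo:3, Ravi:1, Rosa:1, Ursula:2. Sum = 17.
n = 10, so closeness = 9/17.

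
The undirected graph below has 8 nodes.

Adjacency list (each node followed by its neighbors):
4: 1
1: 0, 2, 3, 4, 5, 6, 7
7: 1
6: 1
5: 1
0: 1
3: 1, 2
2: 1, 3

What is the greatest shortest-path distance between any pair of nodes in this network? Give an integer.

Eccentricity of each node (its greatest distance to any other): 0:2, 1:1, 2:2, 3:2, 4:2, 5:2, 6:2, 7:2.
The maximum eccentricity is 2, realized for instance by the pair 7–3 via 7 – 1 – 3. So the diameter is 2.

2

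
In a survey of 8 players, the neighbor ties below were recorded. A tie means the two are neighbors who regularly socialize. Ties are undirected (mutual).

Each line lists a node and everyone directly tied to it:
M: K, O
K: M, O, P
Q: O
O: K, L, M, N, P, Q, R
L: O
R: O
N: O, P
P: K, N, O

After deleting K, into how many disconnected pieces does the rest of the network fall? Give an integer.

1

K's neighbors (M, O, and P) remain reachable from one another through other ties, so the rest of the network stays in one piece.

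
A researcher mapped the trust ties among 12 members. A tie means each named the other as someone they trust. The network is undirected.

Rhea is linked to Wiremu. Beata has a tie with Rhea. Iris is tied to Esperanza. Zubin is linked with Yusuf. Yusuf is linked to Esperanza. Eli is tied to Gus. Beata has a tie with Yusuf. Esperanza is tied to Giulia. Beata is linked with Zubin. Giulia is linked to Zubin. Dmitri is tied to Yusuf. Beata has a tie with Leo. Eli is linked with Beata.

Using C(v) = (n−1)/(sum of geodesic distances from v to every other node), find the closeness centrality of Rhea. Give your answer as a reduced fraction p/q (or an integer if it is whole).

Distances from Rhea: Beata:1, Dmitri:3, Eli:2, Esperanza:3, Giulia:3, Gus:3, Iris:4, Leo:2, Wiremu:1, Yusuf:2, Zubin:2. Sum = 26.
n = 12, so closeness = 11/26.

11/26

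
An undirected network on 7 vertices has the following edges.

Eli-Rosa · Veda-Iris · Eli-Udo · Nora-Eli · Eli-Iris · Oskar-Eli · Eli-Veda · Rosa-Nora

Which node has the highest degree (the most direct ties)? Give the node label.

Degrees — Eli:6, Iris:2, Nora:2, Oskar:1, Rosa:2, Udo:1, Veda:2.
The maximum is 6, attained only by Eli.

Eli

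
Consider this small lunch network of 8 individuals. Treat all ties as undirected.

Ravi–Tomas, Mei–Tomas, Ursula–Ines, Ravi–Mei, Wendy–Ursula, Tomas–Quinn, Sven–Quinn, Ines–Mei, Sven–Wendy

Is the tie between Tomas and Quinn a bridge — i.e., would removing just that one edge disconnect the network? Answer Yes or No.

No

Even without that edge, Tomas still reaches Quinn via Tomas – Mei – Ines – Ursula – Wendy – Sven – Quinn, so the network stays connected. Not a bridge.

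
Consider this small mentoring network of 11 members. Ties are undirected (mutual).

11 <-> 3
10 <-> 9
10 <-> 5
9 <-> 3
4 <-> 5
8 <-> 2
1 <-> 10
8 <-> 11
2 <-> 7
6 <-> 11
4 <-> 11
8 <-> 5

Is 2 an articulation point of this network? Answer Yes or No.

Removing 2 leaves {1, 3, 4, 5, 6, 8, 9, 10, and 11} with no path to {7}, so the network splits into 2 components. 2 is a cut vertex.

Yes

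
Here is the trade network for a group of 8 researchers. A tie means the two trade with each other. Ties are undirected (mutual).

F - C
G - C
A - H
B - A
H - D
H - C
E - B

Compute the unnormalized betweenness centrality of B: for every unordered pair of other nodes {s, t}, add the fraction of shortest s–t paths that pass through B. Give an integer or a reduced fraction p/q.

6

Pairs whose geodesics pass through B — G–E: 1; E–C: 1; E–F: 1; E–D: 1; E–H: 1; E–A: 1.
All other pairs contribute 0.
Summing the contributions gives betweenness(B) = 6.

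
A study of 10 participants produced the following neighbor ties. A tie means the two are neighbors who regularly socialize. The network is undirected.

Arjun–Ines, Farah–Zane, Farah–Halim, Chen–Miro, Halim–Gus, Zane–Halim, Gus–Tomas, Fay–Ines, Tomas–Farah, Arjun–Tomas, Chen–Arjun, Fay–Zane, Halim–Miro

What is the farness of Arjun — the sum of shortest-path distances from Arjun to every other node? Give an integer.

17

Distances from Arjun: Chen:1, Farah:2, Fay:2, Gus:2, Halim:3, Ines:1, Miro:2, Tomas:1, Zane:3.
Sum = 1 + 2 + 2 + 2 + 3 + 1 + 2 + 1 + 3 = 17.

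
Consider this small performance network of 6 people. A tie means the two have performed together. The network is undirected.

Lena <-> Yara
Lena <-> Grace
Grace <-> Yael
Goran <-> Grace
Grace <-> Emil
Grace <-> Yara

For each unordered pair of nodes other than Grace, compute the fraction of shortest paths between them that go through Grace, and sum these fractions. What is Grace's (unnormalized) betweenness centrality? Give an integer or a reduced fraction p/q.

9

Pairs whose geodesics pass through Grace — Emil–Lena: 1; Emil–Yara: 1; Emil–Goran: 1; Emil–Yael: 1; Lena–Goran: 1; Lena–Yael: 1; Yara–Goran: 1; Yara–Yael: 1; Goran–Yael: 1.
All other pairs contribute 0.
Summing the contributions gives betweenness(Grace) = 9.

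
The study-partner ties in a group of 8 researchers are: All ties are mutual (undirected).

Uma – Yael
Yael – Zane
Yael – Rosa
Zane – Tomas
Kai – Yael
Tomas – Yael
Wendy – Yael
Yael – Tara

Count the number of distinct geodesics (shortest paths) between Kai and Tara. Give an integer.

1

The shortest distance is 2, and the only length-2 path is Kai–Yael–Tara. So there is exactly 1 shortest path.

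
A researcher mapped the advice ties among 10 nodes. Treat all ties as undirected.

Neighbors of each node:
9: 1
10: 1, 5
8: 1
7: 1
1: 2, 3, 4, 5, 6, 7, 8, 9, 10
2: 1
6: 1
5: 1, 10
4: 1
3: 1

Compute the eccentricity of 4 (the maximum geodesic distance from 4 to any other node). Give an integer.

Distances from 4: 1:1, 2:2, 3:2, 5:2, 6:2, 7:2, 8:2, 9:2, 10:2.
The largest is 2 (to 9, 6, 2, 5, 10, 3, 8, and 7), so the eccentricity of 4 is 2.

2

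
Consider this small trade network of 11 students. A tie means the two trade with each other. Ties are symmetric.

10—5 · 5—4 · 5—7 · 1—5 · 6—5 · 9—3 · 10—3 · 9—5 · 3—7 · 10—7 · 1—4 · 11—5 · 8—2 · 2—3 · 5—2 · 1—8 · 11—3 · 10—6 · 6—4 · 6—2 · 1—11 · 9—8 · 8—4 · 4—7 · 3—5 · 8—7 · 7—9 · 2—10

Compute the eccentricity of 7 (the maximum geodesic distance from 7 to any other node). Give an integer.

2

Distances from 7: 1:2, 2:2, 3:1, 4:1, 5:1, 6:2, 8:1, 9:1, 10:1, 11:2.
The largest is 2 (to 1, 6, 2, and 11), so the eccentricity of 7 is 2.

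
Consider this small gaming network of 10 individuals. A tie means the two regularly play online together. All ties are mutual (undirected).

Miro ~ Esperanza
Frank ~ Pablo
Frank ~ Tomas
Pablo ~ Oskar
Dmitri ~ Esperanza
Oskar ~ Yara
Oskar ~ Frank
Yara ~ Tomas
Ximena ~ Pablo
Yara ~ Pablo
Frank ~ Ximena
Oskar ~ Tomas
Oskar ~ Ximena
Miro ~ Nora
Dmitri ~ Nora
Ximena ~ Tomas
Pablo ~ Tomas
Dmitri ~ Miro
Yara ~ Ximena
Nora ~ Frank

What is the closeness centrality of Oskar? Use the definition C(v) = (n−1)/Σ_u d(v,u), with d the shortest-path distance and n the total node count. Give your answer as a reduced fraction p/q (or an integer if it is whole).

9/17

Distances from Oskar: Dmitri:3, Esperanza:4, Frank:1, Miro:3, Nora:2, Pablo:1, Tomas:1, Ximena:1, Yara:1. Sum = 17.
n = 10, so closeness = 9/17.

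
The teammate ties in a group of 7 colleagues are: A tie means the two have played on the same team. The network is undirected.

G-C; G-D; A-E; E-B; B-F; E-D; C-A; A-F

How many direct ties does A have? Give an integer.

A is directly tied to C, E, and F. That is 3 neighbors, so the degree of A is 3.

3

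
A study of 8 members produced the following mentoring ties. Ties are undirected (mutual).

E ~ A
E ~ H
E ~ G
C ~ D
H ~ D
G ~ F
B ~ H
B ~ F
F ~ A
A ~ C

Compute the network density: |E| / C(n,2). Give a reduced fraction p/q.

There are 10 edges and 8 nodes, so the maximum possible is C(8,2) = 28.
Density = 10/28 = 5/14.

5/14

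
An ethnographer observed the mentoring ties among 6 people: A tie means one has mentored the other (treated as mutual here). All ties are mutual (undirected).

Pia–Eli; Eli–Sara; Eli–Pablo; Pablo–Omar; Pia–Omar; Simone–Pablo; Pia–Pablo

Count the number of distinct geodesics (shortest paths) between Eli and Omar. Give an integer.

2

The shortest distance is 2. The length-2 paths are: Eli–Pablo–Omar; Eli–Pia–Omar.
That gives 2 distinct shortest paths.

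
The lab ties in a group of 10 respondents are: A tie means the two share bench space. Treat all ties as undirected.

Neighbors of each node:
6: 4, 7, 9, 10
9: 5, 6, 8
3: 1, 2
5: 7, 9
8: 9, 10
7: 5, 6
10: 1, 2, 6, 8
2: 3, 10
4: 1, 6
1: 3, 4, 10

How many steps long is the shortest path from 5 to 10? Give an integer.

One shortest route is 5 – 7 – 6 – 10, which uses 3 edges, and at distance 2 from 5 we only reach {6, 8}, which does not include 10. So d(5,10) = 3.

3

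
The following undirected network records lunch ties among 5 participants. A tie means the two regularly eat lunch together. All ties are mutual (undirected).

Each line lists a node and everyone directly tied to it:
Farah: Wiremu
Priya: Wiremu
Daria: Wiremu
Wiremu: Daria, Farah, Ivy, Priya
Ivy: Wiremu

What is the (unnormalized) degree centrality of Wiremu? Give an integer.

Wiremu is directly tied to Daria, Farah, Ivy, and Priya. That is 4 neighbors, so the degree of Wiremu is 4.

4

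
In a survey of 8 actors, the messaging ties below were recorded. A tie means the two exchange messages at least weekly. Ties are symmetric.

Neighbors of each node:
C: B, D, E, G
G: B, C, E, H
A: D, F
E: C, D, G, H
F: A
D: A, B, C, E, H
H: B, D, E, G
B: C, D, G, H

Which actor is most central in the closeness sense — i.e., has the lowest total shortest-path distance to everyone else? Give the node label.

Farness (sum of distances to all others) for each node — A:13, B:11, C:11, D:9, E:11, F:19, G:13, H:11.
The smallest farness is 9, for D, so D has the highest closeness.

D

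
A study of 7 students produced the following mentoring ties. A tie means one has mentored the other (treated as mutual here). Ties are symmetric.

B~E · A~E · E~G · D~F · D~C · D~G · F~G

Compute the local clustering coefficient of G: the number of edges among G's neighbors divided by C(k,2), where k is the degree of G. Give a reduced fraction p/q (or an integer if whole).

1/3

G's neighbors: D, E, and F (k = 3).
Possible neighbor pairs: C(3,2) = 3. Edges among them: D–F → e = 1.
Clustering(G) = 1/3.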